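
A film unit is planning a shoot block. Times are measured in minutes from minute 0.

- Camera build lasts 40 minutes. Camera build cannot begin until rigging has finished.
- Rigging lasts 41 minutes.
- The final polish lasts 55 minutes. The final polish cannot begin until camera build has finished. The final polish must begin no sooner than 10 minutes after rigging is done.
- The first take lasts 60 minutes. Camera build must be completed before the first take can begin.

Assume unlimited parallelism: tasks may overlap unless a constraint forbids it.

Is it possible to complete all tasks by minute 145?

Yes

Rigging has no prerequisites, so it starts at minute 0 and finishes at minute 41.
Camera build waits on rigging (finishes minute 41), so it starts at minute 41 and finishes at 41 + 40 = minute 81.
The first take waits on camera build (finishes minute 81), so it starts at minute 81 and finishes at 81 + 60 = minute 141.
The final polish has to wait for camera build (finishes minute 81); rigging (finishes minute 41, plus 10-minute gap → minute 51). The latest of these is minute 81, so the final polish runs minute 81 to 81 + 55 = minute 136.
Every task is finished by minute 141, which is no later than the deadline of 145, so the schedule is feasible.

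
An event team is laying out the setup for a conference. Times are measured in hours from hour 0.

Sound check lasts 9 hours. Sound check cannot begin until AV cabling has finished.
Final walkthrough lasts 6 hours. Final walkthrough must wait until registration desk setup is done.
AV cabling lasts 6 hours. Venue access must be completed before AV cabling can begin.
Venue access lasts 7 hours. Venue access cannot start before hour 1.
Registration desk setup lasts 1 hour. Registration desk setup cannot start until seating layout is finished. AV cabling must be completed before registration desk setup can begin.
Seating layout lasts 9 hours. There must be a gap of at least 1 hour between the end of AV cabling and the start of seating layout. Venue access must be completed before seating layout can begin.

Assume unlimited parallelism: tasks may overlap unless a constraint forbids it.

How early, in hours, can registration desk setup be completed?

Venue access cannot begin until its own release at hour 1. It runs from hour 1 to 1 + 7 = hour 8.
AV cabling cannot begin until venue access (finishes hour 8). It runs from hour 8 to 8 + 6 = hour 14.
For seating layout: AV cabling (finishes hour 14, plus 1-hour gap → hour 15); venue access (finishes hour 8). Taking the maximum gives a start of hour 15, and it finishes at 15 + 9 = hour 24.
For registration desk setup: seating layout (finishes hour 24); AV cabling (finishes hour 14). Taking the maximum gives a start of hour 24, and it finishes at 24 + 1 = hour 25.

25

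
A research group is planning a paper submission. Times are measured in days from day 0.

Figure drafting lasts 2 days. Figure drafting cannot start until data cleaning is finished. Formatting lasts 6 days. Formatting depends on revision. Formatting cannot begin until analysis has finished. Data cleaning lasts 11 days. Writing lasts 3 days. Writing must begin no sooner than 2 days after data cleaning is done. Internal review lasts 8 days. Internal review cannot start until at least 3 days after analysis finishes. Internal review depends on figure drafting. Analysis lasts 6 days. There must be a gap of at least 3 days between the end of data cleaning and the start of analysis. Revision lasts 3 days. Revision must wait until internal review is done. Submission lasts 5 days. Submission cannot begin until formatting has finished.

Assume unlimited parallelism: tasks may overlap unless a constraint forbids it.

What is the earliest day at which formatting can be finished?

40

Data cleaning can start immediately at day 0; it finishes at day 11.
Figure drafting cannot begin until data cleaning (finishes day 11). It runs from day 11 to 11 + 2 = day 13.
After data cleaning (finishes day 11, plus 3-day gap → day 14), analysis can start at day 14 and finishes at day 20.
Internal review cannot start until analysis (finishes day 20, plus 3-day gap → day 23); figure drafting (finishes day 13). The controlling bound is day 23, so internal review finishes at 23 + 8 = day 31.
After internal review (finishes day 31), revision can start at day 31 and finishes at day 34.
Formatting needs all of revision (finishes day 34); analysis (finishes day 20). That puts its earliest start at day 34; it finishes at 34 + 6 = day 40.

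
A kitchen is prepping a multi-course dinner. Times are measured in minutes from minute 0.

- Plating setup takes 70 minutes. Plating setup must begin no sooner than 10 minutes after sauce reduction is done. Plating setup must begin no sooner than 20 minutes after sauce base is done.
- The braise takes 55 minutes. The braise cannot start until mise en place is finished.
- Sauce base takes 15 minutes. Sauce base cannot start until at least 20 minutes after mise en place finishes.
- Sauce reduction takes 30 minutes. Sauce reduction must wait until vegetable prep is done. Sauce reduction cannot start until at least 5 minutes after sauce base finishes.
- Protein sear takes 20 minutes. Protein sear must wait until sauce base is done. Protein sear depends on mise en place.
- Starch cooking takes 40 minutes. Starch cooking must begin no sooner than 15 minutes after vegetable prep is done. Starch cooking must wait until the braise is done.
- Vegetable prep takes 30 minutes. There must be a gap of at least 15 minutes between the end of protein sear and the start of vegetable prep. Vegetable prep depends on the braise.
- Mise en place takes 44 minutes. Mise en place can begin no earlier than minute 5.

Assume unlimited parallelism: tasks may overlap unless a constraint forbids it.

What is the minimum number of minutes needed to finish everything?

Mise en place cannot begin until its own release at minute 5. It runs from minute 5 to 5 + 44 = minute 49.
The braise waits on mise en place (finishes minute 49), so it starts at minute 49 and finishes at 49 + 55 = minute 104.
Sauce base waits on mise en place (finishes minute 49, plus 20-minute gap → minute 69), so it starts at minute 69 and finishes at 69 + 15 = minute 84.
Protein sear cannot start until sauce base (finishes minute 84); mise en place (finishes minute 49). The controlling bound is minute 84, so protein sear finishes at 84 + 20 = minute 104.
Vegetable prep needs all of protein sear (finishes minute 104, plus 15-minute gap → minute 119); the braise (finishes minute 104). That puts its earliest start at minute 119; it finishes at 119 + 30 = minute 149.
Starch cooking needs all of vegetable prep (finishes minute 149, plus 15-minute gap → minute 164); the braise (finishes minute 104). That puts its earliest start at minute 164; it finishes at 164 + 40 = minute 204.
Sauce reduction cannot start until vegetable prep (finishes minute 149); sauce base (finishes minute 84, plus 5-minute gap → minute 89). The controlling bound is minute 149, so sauce reduction finishes at 149 + 30 = minute 179.
Plating setup cannot start until sauce reduction (finishes minute 179, plus 10-minute gap → minute 189); sauce base (finishes minute 84, plus 20-minute gap → minute 104). The controlling bound is minute 189, so plating setup finishes at 189 + 70 = minute 259.
All tasks are finished once the last one completes. Finish times: Mise en place at 49, Sauce base at 84, The braise at 104, Protein sear at 104, Vegetable prep at 149, Sauce reduction at 179, Starch cooking at 204, Plating setup at 259. The latest is minute 259.

259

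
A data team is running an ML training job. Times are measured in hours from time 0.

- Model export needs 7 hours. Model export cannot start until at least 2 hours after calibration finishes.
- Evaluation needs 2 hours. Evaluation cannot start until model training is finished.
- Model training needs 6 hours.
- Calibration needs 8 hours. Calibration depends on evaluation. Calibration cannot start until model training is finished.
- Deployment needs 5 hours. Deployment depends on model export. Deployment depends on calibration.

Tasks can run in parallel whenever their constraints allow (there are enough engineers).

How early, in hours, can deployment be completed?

Model training can start immediately at hour 0; it finishes at hour 6.
Evaluation cannot begin until model training (finishes hour 6). It runs from hour 6 to 6 + 2 = hour 8.
Calibration cannot start until evaluation (finishes hour 8); model training (finishes hour 6). The controlling bound is hour 8, so calibration finishes at 8 + 8 = hour 16.
After calibration (finishes hour 16, plus 2-hour gap → hour 18), model export can start at hour 18 and finishes at hour 25.
Deployment has to wait for model export (finishes hour 25); calibration (finishes hour 16). The latest of these is hour 25, so deployment runs hour 25 to 25 + 5 = hour 30.

30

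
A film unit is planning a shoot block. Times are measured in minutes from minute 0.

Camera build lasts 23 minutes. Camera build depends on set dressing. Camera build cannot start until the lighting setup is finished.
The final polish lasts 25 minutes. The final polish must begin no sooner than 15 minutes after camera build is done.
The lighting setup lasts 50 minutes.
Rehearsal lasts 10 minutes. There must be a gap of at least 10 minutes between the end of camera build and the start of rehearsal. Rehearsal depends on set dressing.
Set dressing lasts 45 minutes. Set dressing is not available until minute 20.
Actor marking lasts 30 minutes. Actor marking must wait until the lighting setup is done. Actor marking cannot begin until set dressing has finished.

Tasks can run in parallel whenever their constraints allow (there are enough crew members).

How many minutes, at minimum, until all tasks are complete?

The lighting setup has no prerequisites, so it starts at minute 0 and finishes at minute 50.
Set dressing waits on its own release at minute 20, so it starts at minute 20 and finishes at 20 + 45 = minute 65.
For actor marking: the lighting setup (finishes minute 50); set dressing (finishes minute 65). Taking the maximum gives a start of minute 65, and it finishes at 65 + 30 = minute 95.
Camera build has to wait for set dressing (finishes minute 65); the lighting setup (finishes minute 50). The latest of these is minute 65, so camera build runs minute 65 to 65 + 23 = minute 88.
After camera build (finishes minute 88, plus 15-minute gap → minute 103), the final polish can start at minute 103 and finishes at minute 128.
Rehearsal needs all of camera build (finishes minute 88, plus 10-minute gap → minute 98); set dressing (finishes minute 65). That puts its earliest start at minute 98; it finishes at 98 + 10 = minute 108.
All tasks are finished once the last one completes. Finish times: Set dressing at 65, The lighting setup at 50, Camera build at 88, Actor marking at 95, Rehearsal at 108, The final polish at 128. The latest is minute 128.

128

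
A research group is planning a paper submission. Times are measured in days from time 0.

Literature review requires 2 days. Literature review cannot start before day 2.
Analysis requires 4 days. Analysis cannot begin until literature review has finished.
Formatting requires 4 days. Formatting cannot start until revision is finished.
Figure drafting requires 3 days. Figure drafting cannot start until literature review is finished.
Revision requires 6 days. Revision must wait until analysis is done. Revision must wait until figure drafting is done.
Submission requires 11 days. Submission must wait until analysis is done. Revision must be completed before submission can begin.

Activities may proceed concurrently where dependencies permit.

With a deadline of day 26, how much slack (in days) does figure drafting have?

2

After its own release at day 2, literature review can start at day 2 and finishes at day 4.
Figure drafting cannot begin until literature review (finishes day 4). It runs from day 4 to 4 + 3 = day 7.

Working backward from the deadline:
Formatting has no dependents, so it just needs to finish by day 26. Starting by 26 − 4 = day 22 achieves that.
Nothing follows submission; the deadline of day 26 is its only limit. It must start by 26 − 11 = day 15.
Revision feeds formatting (must start by day 22); submission (must start by day 15). Taking the minimum, revision must finish by day 15 and start by 15 − 6 = day 9.
Figure drafting feeds into revision (must start by day 9); so figure drafting must finish by day 9 and therefore start by day 6.
So figure drafting can start as early as day 4 and as late as day 6, giving 6 − 4 = 2 days of slack.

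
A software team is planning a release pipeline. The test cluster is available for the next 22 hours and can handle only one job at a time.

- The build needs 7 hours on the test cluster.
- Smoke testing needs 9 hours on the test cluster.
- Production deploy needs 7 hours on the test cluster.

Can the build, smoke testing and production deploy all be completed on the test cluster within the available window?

No

Running back to back, the jobs need 7 + 9 + 7 = 23 hours on the test cluster.
Since 23 > 22, they cannot all fit.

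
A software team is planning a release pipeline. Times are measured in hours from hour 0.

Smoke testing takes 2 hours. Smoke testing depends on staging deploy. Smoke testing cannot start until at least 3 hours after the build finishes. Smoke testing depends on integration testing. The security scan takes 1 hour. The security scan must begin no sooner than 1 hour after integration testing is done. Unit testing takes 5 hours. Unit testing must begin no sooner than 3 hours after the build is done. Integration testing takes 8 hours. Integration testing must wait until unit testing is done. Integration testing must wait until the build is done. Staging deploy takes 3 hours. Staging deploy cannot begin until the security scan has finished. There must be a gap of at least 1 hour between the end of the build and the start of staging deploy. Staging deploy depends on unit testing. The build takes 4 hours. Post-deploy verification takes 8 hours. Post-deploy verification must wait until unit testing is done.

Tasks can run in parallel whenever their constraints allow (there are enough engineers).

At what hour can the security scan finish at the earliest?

22

Nothing blocks the build, so it runs from hour 0 to hour 4.
Unit testing cannot begin until the build (finishes hour 4, plus 3-hour gap → hour 7). It runs from hour 7 to 7 + 5 = hour 12.
Integration testing cannot start until unit testing (finishes hour 12); the build (finishes hour 4). The controlling bound is hour 12, so integration testing finishes at 12 + 8 = hour 20.
The security scan cannot begin until integration testing (finishes hour 20, plus 1-hour gap → hour 21). It runs from hour 21 to 21 + 1 = hour 22.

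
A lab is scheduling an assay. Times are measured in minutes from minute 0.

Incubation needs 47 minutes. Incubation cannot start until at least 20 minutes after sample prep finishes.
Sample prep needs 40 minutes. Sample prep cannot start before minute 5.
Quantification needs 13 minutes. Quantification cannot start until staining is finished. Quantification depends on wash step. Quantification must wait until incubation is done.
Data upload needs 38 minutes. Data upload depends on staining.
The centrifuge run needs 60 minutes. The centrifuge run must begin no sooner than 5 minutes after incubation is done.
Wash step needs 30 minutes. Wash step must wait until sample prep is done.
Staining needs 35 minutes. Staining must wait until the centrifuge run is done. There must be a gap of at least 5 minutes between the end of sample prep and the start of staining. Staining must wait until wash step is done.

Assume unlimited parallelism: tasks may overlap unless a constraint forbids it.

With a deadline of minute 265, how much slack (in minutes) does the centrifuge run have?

Sample prep cannot begin until its own release at minute 5. It runs from minute 5 to 5 + 40 = minute 45.
Incubation waits on sample prep (finishes minute 45, plus 20-minute gap → minute 65), so it starts at minute 65 and finishes at 65 + 47 = minute 112.
After incubation (finishes minute 112, plus 5-minute gap → minute 117), the centrifuge run can start at minute 117 and finishes at minute 177.

Working backward from the deadline:
To finish by minute 265, quantification (duration 13) must start no later than minute 252.
Nothing follows data upload; the deadline of minute 265 is its only limit. It must start by 265 − 38 = minute 227.
Staining feeds quantification (must start by minute 252); data upload (must start by minute 227). Taking the minimum, staining must finish by minute 227 and start by 227 − 35 = minute 192.
Since staining (must start by minute 192) depends on it, the centrifuge run must finish by minute 192. Backing off its 60-minute duration gives a latest start of minute 132.
So the centrifuge run can start as early as minute 117 and as late as minute 132, giving 132 − 117 = 15 minutes of slack.

15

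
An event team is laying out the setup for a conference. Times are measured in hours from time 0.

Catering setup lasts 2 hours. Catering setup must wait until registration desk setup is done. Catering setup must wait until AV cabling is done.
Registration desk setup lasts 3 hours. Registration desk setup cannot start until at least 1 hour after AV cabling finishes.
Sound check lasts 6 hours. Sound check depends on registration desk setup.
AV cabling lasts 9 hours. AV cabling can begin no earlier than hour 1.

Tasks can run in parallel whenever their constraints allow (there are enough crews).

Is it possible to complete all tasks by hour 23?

AV cabling cannot begin until its own release at hour 1. It runs from hour 1 to 1 + 9 = hour 10.
Registration desk setup cannot begin until AV cabling (finishes hour 10, plus 1-hour gap → hour 11). It runs from hour 11 to 11 + 3 = hour 14.
Sound check waits on registration desk setup (finishes hour 14), so it starts at hour 14 and finishes at 14 + 6 = hour 20.
Catering setup has to wait for registration desk setup (finishes hour 14); AV cabling (finishes hour 10). The latest of these is hour 14, so catering setup runs hour 14 to 14 + 2 = hour 16.
Every task is finished by hour 20, which is no later than the deadline of 23, so the schedule is feasible.

Yes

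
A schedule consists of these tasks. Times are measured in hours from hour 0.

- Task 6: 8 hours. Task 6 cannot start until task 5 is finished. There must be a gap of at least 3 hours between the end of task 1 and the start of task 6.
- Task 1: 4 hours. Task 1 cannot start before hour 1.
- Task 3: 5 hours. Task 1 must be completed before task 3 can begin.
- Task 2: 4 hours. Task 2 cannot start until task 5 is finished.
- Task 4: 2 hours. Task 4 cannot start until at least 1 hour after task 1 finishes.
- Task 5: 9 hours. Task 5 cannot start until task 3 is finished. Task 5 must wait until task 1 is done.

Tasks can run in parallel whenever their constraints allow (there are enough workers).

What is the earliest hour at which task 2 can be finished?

23

Task 1 cannot begin until its own release at hour 1. It runs from hour 1 to 1 + 4 = hour 5.
Task 3 cannot begin until task 1 (finishes hour 5). It runs from hour 5 to 5 + 5 = hour 10.
Task 5 has to wait for task 3 (finishes hour 10); task 1 (finishes hour 5). The latest of these is hour 10, so task 5 runs hour 10 to 10 + 9 = hour 19.
Task 2 cannot begin until task 5 (finishes hour 19). It runs from hour 19 to 19 + 4 = hour 23.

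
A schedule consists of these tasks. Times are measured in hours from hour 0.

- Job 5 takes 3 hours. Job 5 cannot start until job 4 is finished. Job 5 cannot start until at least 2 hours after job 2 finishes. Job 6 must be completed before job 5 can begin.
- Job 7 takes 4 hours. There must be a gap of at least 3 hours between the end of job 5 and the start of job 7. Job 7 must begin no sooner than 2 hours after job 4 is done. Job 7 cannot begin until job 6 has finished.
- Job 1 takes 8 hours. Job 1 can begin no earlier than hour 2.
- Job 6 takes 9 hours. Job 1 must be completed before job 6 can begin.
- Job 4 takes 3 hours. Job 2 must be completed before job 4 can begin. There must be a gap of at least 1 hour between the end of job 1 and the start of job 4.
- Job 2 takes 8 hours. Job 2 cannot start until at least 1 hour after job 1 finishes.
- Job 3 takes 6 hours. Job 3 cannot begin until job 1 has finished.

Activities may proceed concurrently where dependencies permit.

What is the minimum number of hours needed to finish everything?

32

Job 1 waits on its own release at hour 2, so it starts at hour 2 and finishes at 2 + 8 = hour 10.
After job 1 (finishes hour 10), job 6 can start at hour 10 and finishes at hour 19.
Job 3 waits on job 1 (finishes hour 10), so it starts at hour 10 and finishes at 10 + 6 = hour 16.
Job 2 cannot begin until job 1 (finishes hour 10, plus 1-hour gap → hour 11). It runs from hour 11 to 11 + 8 = hour 19.
Job 4 cannot start until job 2 (finishes hour 19); job 1 (finishes hour 10, plus 1-hour gap → hour 11). The controlling bound is hour 19, so job 4 finishes at 19 + 3 = hour 22.
For job 5: job 4 (finishes hour 22); job 2 (finishes hour 19, plus 2-hour gap → hour 21); job 6 (finishes hour 19). Taking the maximum gives a start of hour 22, and it finishes at 22 + 3 = hour 25.
For job 7: job 5 (finishes hour 25, plus 3-hour gap → hour 28); job 4 (finishes hour 22, plus 2-hour gap → hour 24); job 6 (finishes hour 19). Taking the maximum gives a start of hour 28, and it finishes at 28 + 4 = hour 32.
All tasks are finished once the last one completes. Finish times: Job 1 at 10, Job 2 at 19, Job 3 at 16, Job 4 at 22, Job 5 at 25, Job 6 at 19, Job 7 at 32. The latest is hour 32.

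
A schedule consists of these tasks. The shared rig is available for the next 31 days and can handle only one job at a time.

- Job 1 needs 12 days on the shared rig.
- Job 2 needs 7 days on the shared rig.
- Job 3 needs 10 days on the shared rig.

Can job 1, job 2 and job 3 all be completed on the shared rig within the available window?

Running back to back, the jobs need 12 + 7 + 10 = 29 days on the shared rig.
Since 29 ≤ 31, they fit within the window.

Yes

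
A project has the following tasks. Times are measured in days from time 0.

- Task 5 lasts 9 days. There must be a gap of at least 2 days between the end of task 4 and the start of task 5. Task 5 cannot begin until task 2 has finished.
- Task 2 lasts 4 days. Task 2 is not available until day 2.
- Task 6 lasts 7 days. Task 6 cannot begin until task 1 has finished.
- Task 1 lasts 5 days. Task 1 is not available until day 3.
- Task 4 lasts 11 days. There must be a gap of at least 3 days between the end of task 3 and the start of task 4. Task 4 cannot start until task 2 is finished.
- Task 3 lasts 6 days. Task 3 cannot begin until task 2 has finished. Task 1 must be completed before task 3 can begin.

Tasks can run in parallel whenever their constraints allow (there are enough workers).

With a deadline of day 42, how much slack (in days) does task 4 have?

3

Task 2 waits on its own release at day 2, so it starts at day 2 and finishes at 2 + 4 = day 6.
Task 1 cannot begin until its own release at day 3. It runs from day 3 to 3 + 5 = day 8.
Task 3 has to wait for task 2 (finishes day 6); task 1 (finishes day 8). The latest of these is day 8, so task 3 runs day 8 to 8 + 6 = day 14.
For task 4: task 3 (finishes day 14, plus 3-day gap → day 17); task 2 (finishes day 6). Taking the maximum gives a start of day 17, and it finishes at 17 + 11 = day 28.

Working backward from the deadline:
Task 5 has no dependents, so it just needs to finish by day 42. Starting by 42 − 9 = day 33 achieves that.
Task 4 must finish before task 5 (must start by day 33, minus 2-day gap → day 31). With an 11-day duration, task 4 must start by 31 − 11 = day 20.
So task 4 can start as early as day 17 and as late as day 20, giving 20 − 17 = 3 days of slack.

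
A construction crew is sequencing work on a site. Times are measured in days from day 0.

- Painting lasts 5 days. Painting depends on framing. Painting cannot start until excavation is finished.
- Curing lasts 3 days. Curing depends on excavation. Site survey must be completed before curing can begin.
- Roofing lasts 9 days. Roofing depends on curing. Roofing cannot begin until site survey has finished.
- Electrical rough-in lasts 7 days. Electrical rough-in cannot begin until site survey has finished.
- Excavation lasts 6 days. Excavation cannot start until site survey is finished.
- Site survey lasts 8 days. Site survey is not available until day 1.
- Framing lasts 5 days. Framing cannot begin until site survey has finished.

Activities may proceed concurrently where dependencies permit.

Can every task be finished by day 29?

Site survey cannot begin until its own release at day 1. It runs from day 1 to 1 + 8 = day 9.
Electrical rough-in cannot begin until site survey (finishes day 9). It runs from day 9 to 9 + 7 = day 16.
After site survey (finishes day 9), framing can start at day 9 and finishes at day 14.
Excavation waits on site survey (finishes day 9), so it starts at day 9 and finishes at 9 + 6 = day 15.
For painting: framing (finishes day 14); excavation (finishes day 15). Taking the maximum gives a start of day 15, and it finishes at 15 + 5 = day 20.
Curing cannot start until excavation (finishes day 15); site survey (finishes day 9). The controlling bound is day 15, so curing finishes at 15 + 3 = day 18.
Roofing cannot start until curing (finishes day 18); site survey (finishes day 9). The controlling bound is day 18, so roofing finishes at 18 + 9 = day 27.
Every task is finished by day 27, which is no later than the deadline of 29, so the schedule is feasible.

Yes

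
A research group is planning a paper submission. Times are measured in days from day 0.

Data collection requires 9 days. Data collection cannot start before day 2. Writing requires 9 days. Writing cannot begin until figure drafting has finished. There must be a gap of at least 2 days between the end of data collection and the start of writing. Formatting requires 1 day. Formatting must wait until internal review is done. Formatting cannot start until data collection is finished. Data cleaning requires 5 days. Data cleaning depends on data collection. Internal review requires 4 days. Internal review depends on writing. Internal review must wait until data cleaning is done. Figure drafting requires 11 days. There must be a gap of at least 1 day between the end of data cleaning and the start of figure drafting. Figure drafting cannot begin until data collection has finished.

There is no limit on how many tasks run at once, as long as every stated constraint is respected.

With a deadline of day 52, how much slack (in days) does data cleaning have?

10

After its own release at day 2, data collection can start at day 2 and finishes at day 11.
Data cleaning cannot begin until data collection (finishes day 11). It runs from day 11 to 11 + 5 = day 16.

Working backward from the deadline:
Nothing follows formatting; the deadline of day 52 is its only limit. It must start by 52 − 1 = day 51.
Internal review has to be done before formatting (must start by day 51). That means finishing by day 51, i.e. starting by 51 − 4 = day 47.
Since internal review (must start by day 47) depends on it, writing must finish by day 47. Backing off its 9-day duration gives a latest start of day 38.
Figure drafting feeds into writing (must start by day 38); so figure drafting must finish by day 38 and therefore start by day 27.
Data cleaning must finish in time for figure drafting (must start by day 27, minus 1-day gap → day 26); internal review (must start by day 47). The tightest is day 26, so data cleaning must start by 26 − 5 = day 21.
So data cleaning can start as early as day 11 and as late as day 21, giving 21 − 11 = 10 days of slack.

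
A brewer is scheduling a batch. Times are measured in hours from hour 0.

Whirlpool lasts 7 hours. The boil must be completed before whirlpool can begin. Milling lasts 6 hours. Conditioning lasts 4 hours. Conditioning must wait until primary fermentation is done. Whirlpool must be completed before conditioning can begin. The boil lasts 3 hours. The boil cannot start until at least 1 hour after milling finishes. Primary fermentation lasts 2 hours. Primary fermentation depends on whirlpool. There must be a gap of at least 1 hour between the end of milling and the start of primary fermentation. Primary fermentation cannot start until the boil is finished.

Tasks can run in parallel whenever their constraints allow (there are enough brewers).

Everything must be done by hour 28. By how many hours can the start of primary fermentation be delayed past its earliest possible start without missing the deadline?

5

Milling has no prerequisites, so it starts at hour 0 and finishes at hour 6.
The boil waits on milling (finishes hour 6, plus 1-hour gap → hour 7), so it starts at hour 7 and finishes at 7 + 3 = hour 10.
Whirlpool waits on the boil (finishes hour 10), so it starts at hour 10 and finishes at 10 + 7 = hour 17.
Primary fermentation has to wait for whirlpool (finishes hour 17); milling (finishes hour 6, plus 1-hour gap → hour 7); the boil (finishes hour 10). The latest of these is hour 17, so primary fermentation runs hour 17 to 17 + 2 = hour 19.

Working backward from the deadline:
Conditioning has no dependents, so it just needs to finish by hour 28. Starting by 28 − 4 = hour 24 achieves that.
Primary fermentation must finish before conditioning (must start by hour 24). With a 2-hour duration, primary fermentation must start by 24 − 2 = hour 22.
So primary fermentation can start as early as hour 17 and as late as hour 22, giving 22 − 17 = 5 hours of slack.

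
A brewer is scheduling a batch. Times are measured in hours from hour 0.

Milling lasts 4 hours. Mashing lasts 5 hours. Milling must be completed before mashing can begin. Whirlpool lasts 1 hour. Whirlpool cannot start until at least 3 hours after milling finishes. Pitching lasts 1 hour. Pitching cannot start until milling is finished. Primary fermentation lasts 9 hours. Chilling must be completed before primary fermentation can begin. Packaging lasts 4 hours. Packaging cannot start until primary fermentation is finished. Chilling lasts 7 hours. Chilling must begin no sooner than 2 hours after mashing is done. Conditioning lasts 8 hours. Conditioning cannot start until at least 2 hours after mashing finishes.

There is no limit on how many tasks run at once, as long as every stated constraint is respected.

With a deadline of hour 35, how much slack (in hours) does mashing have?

4

Milling can start immediately at hour 0; it finishes at hour 4.
After milling (finishes hour 4), mashing can start at hour 4 and finishes at hour 9.

Working backward from the deadline:
Packaging has no dependents, so it just needs to finish by hour 35. Starting by 35 − 4 = hour 31 achieves that.
Primary fermentation must finish before packaging (must start by hour 31). With a 9-hour duration, primary fermentation must start by 31 − 9 = hour 22.
Chilling must finish before primary fermentation (must start by hour 22). With a 7-hour duration, chilling must start by 22 − 7 = hour 15.
Conditioning must finish by hour 35; it takes 8 hours, so it must start by 35 − 8 = hour 27.
Mashing feeds chilling (must start by hour 15, minus 2-hour gap → hour 13); conditioning (must start by hour 27, minus 2-hour gap → hour 25). Taking the minimum, mashing must finish by hour 13 and start by 13 − 5 = hour 8.
So mashing can start as early as hour 4 and as late as hour 8, giving 8 − 4 = 4 hours of slack.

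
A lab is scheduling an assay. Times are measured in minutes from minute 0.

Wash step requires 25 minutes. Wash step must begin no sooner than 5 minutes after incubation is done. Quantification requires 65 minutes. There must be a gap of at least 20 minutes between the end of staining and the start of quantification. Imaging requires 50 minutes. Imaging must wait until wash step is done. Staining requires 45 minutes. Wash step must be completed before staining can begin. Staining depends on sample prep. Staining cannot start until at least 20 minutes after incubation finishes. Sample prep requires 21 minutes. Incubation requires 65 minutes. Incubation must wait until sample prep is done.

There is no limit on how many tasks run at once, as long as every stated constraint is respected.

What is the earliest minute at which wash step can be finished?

116

Sample prep can start immediately at minute 0; it finishes at minute 21.
After sample prep (finishes minute 21), incubation can start at minute 21 and finishes at minute 86.
Wash step cannot begin until incubation (finishes minute 86, plus 5-minute gap → minute 91). It runs from minute 91 to 91 + 25 = minute 116.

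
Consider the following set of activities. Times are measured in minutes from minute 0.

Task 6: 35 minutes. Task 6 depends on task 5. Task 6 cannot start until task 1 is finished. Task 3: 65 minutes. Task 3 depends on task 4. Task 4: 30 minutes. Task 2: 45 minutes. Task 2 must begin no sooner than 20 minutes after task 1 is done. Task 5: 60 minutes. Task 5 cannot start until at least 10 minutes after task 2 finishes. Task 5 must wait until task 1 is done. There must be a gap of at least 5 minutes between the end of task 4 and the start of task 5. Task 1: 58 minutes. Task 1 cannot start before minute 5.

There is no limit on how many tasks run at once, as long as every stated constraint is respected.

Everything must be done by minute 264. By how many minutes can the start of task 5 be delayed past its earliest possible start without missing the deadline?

Task 4 can start immediately at minute 0; it finishes at minute 30.
Task 1 waits on its own release at minute 5, so it starts at minute 5 and finishes at 5 + 58 = minute 63.
Task 2 waits on task 1 (finishes minute 63, plus 20-minute gap → minute 83), so it starts at minute 83 and finishes at 83 + 45 = minute 128.
Task 5 has to wait for task 2 (finishes minute 128, plus 10-minute gap → minute 138); task 1 (finishes minute 63); task 4 (finishes minute 30, plus 5-minute gap → minute 35). The latest of these is minute 138, so task 5 runs minute 138 to 138 + 60 = minute 198.

Working backward from the deadline:
Task 6 must finish by minute 264; it takes 35 minutes, so it must start by 264 − 35 = minute 229.
Task 5 has to be done before task 6 (must start by minute 229). That means finishing by minute 229, i.e. starting by 229 − 60 = minute 169.
So task 5 can start as early as minute 138 and as late as minute 169, giving 169 − 138 = 31 minutes of slack.

31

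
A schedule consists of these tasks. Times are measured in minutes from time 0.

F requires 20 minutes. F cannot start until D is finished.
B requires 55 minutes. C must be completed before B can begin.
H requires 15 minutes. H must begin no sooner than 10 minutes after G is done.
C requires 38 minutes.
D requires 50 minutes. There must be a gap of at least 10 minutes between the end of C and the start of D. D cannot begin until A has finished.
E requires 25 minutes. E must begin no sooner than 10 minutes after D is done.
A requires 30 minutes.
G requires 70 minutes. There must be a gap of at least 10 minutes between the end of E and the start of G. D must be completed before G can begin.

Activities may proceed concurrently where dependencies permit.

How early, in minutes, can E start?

Nothing blocks C, so it runs from minute 0 to minute 38.
Nothing blocks A, so it runs from minute 0 to minute 30.
D cannot start until C (finishes minute 38, plus 10-minute gap → minute 48); A (finishes minute 30). The controlling bound is minute 48, so D finishes at 48 + 50 = minute 98.
E waits on D (finishes minute 98, plus 10-minute gap → minute 108), so the earliest it can start is minute 108.

108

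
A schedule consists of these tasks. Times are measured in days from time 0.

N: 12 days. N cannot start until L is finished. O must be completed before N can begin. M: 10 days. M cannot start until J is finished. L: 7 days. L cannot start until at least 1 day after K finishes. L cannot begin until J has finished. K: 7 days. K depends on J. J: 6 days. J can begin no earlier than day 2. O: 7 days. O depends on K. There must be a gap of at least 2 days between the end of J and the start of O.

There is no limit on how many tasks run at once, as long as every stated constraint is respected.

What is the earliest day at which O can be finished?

J cannot begin until its own release at day 2. It runs from day 2 to 2 + 6 = day 8.
After J (finishes day 8), K can start at day 8 and finishes at day 15.
O cannot start until K (finishes day 15); J (finishes day 8, plus 2-day gap → day 10). The controlling bound is day 15, so O finishes at 15 + 7 = day 22.

22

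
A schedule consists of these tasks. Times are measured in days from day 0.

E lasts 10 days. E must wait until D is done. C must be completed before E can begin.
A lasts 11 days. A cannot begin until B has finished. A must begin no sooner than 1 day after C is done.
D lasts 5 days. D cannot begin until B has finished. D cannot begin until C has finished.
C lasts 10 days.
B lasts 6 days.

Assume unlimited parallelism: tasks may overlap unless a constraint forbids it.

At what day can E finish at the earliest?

25

Nothing blocks C, so it runs from day 0 to day 10.
B can start immediately at day 0; it finishes at day 6.
D cannot start until B (finishes day 6); C (finishes day 10). The controlling bound is day 10, so D finishes at 10 + 5 = day 15.
For E: D (finishes day 15); C (finishes day 10). Taking the maximum gives a start of day 15, and it finishes at 15 + 10 = day 25.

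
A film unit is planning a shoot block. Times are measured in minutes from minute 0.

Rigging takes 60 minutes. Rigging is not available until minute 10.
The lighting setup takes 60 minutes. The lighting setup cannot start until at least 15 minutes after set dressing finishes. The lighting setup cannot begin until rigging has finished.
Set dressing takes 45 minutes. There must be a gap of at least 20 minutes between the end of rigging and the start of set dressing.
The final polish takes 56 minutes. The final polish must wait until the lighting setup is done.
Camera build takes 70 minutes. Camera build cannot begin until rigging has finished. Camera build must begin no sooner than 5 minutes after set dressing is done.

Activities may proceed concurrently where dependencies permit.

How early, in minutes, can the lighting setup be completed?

Rigging cannot begin until its own release at minute 10. It runs from minute 10 to 10 + 60 = minute 70.
Set dressing waits on rigging (finishes minute 70, plus 20-minute gap → minute 90), so it starts at minute 90 and finishes at 90 + 45 = minute 135.
The lighting setup needs all of set dressing (finishes minute 135, plus 15-minute gap → minute 150); rigging (finishes minute 70). That puts its earliest start at minute 150; it finishes at 150 + 60 = minute 210.

210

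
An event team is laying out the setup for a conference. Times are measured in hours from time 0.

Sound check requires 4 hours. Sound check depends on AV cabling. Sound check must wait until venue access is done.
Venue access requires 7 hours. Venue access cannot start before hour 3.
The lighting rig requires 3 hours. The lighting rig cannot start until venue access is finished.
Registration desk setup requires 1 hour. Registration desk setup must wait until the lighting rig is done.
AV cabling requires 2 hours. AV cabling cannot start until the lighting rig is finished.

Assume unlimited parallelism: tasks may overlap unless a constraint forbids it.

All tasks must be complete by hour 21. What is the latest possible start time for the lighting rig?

12

Sound check has no dependents, so it just needs to finish by hour 21. Starting by 21 − 4 = hour 17 achieves that.
AV cabling has to be done before sound check (must start by hour 17). That means finishing by hour 17, i.e. starting by 17 − 2 = hour 15.
Registration desk setup has no dependents, so it just needs to finish by hour 21. Starting by 21 − 1 = hour 20 achieves that.
The lighting rig must finish in time for AV cabling (must start by hour 15); registration desk setup (must start by hour 20). The tightest is hour 15, so the lighting rig must start by 15 − 3 = hour 12.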